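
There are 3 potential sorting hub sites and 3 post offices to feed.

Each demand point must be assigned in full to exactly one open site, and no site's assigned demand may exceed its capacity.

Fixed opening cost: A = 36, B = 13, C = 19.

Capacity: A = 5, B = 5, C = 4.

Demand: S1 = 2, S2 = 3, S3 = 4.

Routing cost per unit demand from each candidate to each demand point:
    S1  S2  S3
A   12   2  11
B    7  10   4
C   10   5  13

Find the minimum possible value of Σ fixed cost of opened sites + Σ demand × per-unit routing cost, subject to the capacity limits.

95

Open {A, B}; cheapest assignment that respects the capacities:
  A (cap 5, load 5): S1, S2 — cost 2×12 + 3×2 = 30
  B (cap 5, load 4): S3 — cost 4×4 = 16
  Shipping 46, fixed 49 → total 95.
  Any other capacity-feasible assignment to {A, B} ships for at least 46.
Compare {A, B, C}: its best feasible assignment gives total 110.
Compare {B, C}: its best feasible assignment gives total 128.
Every other set of open sites that can feasibly serve all demand totals ≥ 110 even under its best assignment. Minimum: 95.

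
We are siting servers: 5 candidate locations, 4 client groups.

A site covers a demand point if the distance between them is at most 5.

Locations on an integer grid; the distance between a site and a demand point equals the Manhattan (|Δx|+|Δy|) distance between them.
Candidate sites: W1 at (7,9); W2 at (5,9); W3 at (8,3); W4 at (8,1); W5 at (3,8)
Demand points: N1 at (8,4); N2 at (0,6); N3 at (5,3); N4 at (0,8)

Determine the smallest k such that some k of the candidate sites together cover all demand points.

2

Coverage sets (demand points within 5 of each site):
  W1: {}
  W2: {}
  W3: {N1, N3}
  W4: {N1, N3}
  W5: {N2, N4}
No single site covers all 4 demand points.
But {W3, W5} covers everything, so the minimum is 2.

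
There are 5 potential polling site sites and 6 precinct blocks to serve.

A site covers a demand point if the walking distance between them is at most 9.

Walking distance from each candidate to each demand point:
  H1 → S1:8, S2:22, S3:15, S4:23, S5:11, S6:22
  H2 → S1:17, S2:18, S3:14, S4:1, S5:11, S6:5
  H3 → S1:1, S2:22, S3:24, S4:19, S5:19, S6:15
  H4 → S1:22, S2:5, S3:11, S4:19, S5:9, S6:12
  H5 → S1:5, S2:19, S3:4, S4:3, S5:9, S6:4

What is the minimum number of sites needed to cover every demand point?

Coverage sets (demand points within 9 of each site):
  H1: {S1}
  H2: {S4, S6}
  H3: {S1}
  H4: {S2, S5}
  H5: {S1, S3, S4, S5, S6}
No single site covers all 6 demand points.
But {H4, H5} covers everything, so the minimum is 2.

2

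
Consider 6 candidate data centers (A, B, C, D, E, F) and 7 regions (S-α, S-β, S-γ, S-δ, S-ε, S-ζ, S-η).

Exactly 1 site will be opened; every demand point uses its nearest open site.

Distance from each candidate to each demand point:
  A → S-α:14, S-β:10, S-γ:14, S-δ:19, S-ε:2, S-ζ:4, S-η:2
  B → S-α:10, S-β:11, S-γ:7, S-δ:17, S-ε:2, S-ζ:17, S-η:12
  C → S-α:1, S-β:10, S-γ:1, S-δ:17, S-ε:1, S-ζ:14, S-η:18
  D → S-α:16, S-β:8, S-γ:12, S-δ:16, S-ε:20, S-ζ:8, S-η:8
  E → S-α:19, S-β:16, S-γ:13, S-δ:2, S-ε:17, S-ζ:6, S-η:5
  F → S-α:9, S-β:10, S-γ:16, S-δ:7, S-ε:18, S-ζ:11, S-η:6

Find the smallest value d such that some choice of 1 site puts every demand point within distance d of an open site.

17

Open {B}.
  Farthest demand point is S-δ at distance 17 (to B); all others are ≤ 17.
With {C} the worst case is 18.
With {F} the worst case is 18.
No size-1 selection achieves below 17.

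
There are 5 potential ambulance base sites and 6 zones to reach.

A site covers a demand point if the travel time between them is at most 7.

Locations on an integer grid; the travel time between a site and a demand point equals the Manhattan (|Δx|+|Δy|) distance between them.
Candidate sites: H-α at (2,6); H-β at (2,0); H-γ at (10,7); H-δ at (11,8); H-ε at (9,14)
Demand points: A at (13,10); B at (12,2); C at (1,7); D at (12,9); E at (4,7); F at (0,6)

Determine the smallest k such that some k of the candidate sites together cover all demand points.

2

Coverage sets (demand points within 7 of each site):
  H-α: {C, E, F}
  H-β: {}
  H-γ: {A, B, D, E}
  H-δ: {A, B, D}
  H-ε: {}
No single site covers all 6 demand points.
But {H-α, H-γ} covers everything, so the minimum is 2.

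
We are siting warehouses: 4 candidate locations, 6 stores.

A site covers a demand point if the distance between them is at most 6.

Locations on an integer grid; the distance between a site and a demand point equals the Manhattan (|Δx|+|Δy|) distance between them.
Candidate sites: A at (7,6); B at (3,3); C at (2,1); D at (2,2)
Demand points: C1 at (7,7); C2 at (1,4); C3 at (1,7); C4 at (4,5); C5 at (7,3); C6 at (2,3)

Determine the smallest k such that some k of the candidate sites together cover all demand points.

2

Coverage sets (demand points within 6 of each site):
  A: {C1, C4, C5}
  B: {C2, C3, C4, C5, C6}
  C: {C2, C4, C6}
  D: {C2, C3, C4, C5, C6}
No single site covers all 6 demand points.
But {A, B} covers everything, so the minimum is 2.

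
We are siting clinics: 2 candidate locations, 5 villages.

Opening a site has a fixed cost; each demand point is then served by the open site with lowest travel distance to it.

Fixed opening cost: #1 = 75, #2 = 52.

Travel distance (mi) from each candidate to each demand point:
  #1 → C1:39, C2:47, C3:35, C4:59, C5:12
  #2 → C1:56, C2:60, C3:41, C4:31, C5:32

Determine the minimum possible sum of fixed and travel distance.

267

Open {#1}: assign each demand point to its cheapest open site.
  C1→#1 39, C2→#1 47, C3→#1 35, C4→#1 59, C5→#1 12
  travel distance 192, fixed 75 → total 267.
Compare {#2}: travel distance 220 + fixed 52 = 272.
Compare {#1, #2}: travel distance 164 + fixed 127 = 291.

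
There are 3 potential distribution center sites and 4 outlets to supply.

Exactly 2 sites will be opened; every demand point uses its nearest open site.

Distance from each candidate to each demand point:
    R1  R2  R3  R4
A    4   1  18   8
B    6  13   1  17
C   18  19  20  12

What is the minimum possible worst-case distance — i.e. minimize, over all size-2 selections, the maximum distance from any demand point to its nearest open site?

8

Open {A, B}.
  Farthest demand point is R4 at distance 8 (to A); all others are ≤ 8.
With {B, C} the worst case is 13.
With {A, C} the worst case is 18.
No size-2 selection achieves below 8.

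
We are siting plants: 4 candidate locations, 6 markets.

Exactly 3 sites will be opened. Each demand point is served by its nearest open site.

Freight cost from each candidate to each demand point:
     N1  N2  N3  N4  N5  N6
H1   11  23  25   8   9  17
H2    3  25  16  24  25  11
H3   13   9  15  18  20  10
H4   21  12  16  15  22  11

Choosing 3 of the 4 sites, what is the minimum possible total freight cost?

Open {H1, H2, H3}.
  N1→H2 3, N2→H3 9, N3→H3 15, N4→H1 8, N5→H1 9, N6→H3 10  ⇒ total 54.
Compare {H1, H2, H4}: total 59.
Compare {H1, H3, H4}: total 62.
No size-3 selection does better; minimum is 54.

54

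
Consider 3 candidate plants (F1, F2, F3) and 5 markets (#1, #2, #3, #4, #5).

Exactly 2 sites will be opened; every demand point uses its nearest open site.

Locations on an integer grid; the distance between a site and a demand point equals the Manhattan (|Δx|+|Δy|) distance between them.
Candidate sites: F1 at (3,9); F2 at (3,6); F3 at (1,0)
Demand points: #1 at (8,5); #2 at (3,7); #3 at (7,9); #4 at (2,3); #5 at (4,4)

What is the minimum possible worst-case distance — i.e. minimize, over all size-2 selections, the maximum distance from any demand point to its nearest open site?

6

Open {F1, F2}.
  Farthest demand point is #1 at distance 6 (to F2); all others are ≤ 6.
With {F2, F3} the worst case is 7.
With {F1, F3} the worst case is 9.
No size-2 selection achieves below 6.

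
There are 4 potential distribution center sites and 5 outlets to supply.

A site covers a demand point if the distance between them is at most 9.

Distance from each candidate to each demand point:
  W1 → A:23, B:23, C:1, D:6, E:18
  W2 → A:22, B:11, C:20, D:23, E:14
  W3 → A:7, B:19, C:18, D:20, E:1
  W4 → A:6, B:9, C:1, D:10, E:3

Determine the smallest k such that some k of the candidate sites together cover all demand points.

2

Coverage sets (demand points within 9 of each site):
  W1: {C, D}
  W2: {}
  W3: {A, E}
  W4: {A, B, C, E}
No single site covers all 5 demand points.
But {W1, W4} covers everything, so the minimum is 2.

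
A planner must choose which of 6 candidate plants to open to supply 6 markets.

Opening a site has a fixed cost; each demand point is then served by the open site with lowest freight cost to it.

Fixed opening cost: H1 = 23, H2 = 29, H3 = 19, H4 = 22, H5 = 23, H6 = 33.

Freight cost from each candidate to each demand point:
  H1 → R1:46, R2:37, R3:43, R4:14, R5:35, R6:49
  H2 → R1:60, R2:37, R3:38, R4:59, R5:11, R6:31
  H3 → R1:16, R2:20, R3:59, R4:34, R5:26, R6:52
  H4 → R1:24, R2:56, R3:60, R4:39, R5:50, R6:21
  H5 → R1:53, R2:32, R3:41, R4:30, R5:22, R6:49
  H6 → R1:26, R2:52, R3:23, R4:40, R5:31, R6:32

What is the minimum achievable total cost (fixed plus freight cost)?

198

Open {H2, H3}: assign each demand point to its cheapest open site.
  R1→H3 16, R2→H3 20, R3→H2 38, R4→H3 34, R5→H2 11, R6→H2 31
  freight cost 150, fixed 48 → total 198.
Compare {H1, H2, H3}: freight cost 130 + fixed 71 = 201.
Compare {H3, H6}: freight cost 151 + fixed 52 = 203.
Compare {H1, H3, H4}: freight cost 140 + fixed 64 = 204.
All other subsets cost ≥ 201. Minimum total cost: 198.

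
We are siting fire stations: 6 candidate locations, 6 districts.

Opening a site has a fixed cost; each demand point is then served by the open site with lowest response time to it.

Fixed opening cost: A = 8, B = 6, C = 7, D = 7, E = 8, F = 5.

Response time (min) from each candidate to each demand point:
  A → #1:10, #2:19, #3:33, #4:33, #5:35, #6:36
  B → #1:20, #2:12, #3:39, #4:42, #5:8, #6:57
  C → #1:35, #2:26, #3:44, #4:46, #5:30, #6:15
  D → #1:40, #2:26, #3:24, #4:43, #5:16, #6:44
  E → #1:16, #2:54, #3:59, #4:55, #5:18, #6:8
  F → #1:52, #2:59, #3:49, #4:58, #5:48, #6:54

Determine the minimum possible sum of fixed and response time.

124

Open {A, B, D, E}: assign each demand point to its cheapest open site.
  #1→A 10, #2→B 12, #3→D 24, #4→A 33, #5→B 8, #6→E 8
  response time 95, fixed 29 → total 124.
Compare {A, B, E}: response time 104 + fixed 22 = 126.
Compare {A, B, D, E, F}: response time 95 + fixed 34 = 129.
Compare {A, B, C, D}: response time 102 + fixed 28 = 130.
All other subsets cost ≥ 126. Minimum total cost: 124.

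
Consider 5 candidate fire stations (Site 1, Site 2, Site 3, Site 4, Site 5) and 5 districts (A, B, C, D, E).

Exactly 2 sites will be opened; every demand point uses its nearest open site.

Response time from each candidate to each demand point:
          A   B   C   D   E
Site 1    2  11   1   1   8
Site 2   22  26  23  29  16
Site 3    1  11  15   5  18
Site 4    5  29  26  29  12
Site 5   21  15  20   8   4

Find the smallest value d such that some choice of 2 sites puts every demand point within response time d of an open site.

Open {Site 1, Site 2}.
  Farthest demand point is B at response time 11 (to Site 1); all others are ≤ 11.
With {Site 1, Site 3} the worst case is 11.
With {Site 1, Site 4} the worst case is 11.
No size-2 selection achieves below 11.

11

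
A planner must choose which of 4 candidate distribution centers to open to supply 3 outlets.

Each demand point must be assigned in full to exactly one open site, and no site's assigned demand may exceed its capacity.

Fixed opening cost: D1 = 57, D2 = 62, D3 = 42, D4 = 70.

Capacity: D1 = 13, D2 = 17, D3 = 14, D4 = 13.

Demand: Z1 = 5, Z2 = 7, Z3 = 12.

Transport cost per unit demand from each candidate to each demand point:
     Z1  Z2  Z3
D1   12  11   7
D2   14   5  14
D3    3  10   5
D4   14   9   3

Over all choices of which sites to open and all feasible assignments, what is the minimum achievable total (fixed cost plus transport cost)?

233

Open {D3, D4}; cheapest assignment that respects the capacities:
  D3 (cap 14, load 12): Z1, Z2 — cost 5×3 + 7×10 = 85
  D4 (cap 13, load 12): Z3 — cost 12×3 = 36
  Shipping 121, fixed 112 → total 233.
  Any other capacity-feasible assignment to {D3, D4} ships for at least 121.
Compare {D2, D3, D4}: its best feasible assignment gives total 260.
Compare {D1, D3}: its best feasible assignment gives total 268.
Every other set of open sites that can feasibly serve all demand totals ≥ 260 even under its best assignment. Minimum: 233.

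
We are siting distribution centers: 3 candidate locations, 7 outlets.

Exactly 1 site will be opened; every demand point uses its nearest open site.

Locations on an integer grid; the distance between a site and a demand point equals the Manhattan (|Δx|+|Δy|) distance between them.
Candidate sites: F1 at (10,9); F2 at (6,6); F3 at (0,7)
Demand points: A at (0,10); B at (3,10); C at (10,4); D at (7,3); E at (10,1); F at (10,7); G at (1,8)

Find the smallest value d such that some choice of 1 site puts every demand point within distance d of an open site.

10

Open {F2}.
  Farthest demand point is A at distance 10 (to F2); all others are ≤ 10.
With {F1} the worst case is 11.
With {F3} the worst case is 16.
No size-1 selection achieves below 10.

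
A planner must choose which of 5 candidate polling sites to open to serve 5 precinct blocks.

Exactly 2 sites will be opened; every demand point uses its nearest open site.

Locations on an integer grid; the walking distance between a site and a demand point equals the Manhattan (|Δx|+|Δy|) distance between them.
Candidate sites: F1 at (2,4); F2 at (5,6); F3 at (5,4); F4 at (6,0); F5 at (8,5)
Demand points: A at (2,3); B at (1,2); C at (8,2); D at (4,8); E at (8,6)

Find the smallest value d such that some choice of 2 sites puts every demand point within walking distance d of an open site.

5

Open {F1, F3}.
  Farthest demand point is C at walking distance 5 (to F3); all others are ≤ 5.
With {F1, F5} the worst case is 6.
With {F2, F3} the worst case is 6.
No size-2 selection achieves below 5.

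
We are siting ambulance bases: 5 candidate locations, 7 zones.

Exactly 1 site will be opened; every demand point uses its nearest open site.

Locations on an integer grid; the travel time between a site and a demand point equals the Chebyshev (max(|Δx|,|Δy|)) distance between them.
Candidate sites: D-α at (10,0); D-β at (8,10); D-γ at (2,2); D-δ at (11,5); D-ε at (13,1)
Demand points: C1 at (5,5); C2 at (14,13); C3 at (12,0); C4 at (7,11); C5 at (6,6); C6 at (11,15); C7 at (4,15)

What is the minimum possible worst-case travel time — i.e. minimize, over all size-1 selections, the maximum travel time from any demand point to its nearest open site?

Open {D-β}.
  Farthest demand point is C3 at travel time 10 (to D-β); all others are ≤ 10.
With {D-δ} the worst case is 10.
With {D-γ} the worst case is 13.
No size-1 selection achieves below 10.

10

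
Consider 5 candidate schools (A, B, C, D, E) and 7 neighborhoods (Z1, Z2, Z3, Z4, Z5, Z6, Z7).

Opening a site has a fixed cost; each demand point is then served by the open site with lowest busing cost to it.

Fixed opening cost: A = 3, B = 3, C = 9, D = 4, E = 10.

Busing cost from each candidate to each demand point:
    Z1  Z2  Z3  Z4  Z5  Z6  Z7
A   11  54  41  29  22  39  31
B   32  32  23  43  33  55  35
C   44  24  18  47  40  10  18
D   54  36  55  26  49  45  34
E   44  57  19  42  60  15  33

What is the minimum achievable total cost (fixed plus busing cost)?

Open {A, C}: assign each demand point to its cheapest open site.
  Z1→A 11, Z2→C 24, Z3→C 18, Z4→A 29, Z5→A 22, Z6→C 10, Z7→C 18
  busing cost 132, fixed 12 → total 144.
Compare {A, C, D}: busing cost 129 + fixed 16 = 145.
Compare {A, B, C}: busing cost 132 + fixed 15 = 147.
Compare {A, B, C, D}: busing cost 129 + fixed 19 = 148.
All other subsets cost ≥ 145. Minimum total cost: 144.

144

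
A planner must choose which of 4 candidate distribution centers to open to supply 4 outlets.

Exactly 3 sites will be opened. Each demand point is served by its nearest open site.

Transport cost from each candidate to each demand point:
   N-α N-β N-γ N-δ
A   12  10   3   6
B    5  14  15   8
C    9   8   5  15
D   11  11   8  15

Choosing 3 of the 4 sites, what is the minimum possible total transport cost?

22

Open {A, B, C}.
  N-α→B 5, N-β→C 8, N-γ→A 3, N-δ→A 6  ⇒ total 22.
Compare {A, B, D}: total 24.
Compare {A, C, D}: total 26.
No size-3 selection does better; minimum is 22.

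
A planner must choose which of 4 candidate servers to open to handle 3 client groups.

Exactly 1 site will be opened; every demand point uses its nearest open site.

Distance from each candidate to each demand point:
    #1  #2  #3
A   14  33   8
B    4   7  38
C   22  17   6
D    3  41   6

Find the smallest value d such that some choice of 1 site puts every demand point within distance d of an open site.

22

Open {C}.
  Farthest demand point is #1 at distance 22 (to C); all others are ≤ 22.
With {A} the worst case is 33.
With {B} the worst case is 38.
No size-1 selection achieves below 22.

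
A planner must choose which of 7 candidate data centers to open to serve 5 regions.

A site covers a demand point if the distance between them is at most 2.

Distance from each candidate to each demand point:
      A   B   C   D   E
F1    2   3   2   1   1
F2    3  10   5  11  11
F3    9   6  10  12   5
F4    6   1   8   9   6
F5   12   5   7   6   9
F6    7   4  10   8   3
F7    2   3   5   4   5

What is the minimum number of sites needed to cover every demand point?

2

Coverage sets (demand points within 2 of each site):
  F1: {A, C, D, E}
  F2: {}
  F3: {}
  F4: {B}
  F5: {}
  F6: {}
  F7: {A}
No single site covers all 5 demand points.
But {F1, F4} covers everything, so the minimum is 2.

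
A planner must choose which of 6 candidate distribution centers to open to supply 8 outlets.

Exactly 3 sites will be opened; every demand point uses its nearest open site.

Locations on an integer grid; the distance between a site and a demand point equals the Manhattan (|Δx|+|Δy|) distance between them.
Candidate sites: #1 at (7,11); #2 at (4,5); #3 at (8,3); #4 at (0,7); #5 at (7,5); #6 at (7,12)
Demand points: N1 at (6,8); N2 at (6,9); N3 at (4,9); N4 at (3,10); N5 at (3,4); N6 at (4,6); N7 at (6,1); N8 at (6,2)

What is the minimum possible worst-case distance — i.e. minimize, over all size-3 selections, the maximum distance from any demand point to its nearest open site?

Open {#1, #2, #3}.
  Farthest demand point is N4 at distance 5 (to #1); all others are ≤ 5.
With {#1, #2, #5} the worst case is 5.
With {#1, #3, #5} the worst case is 5.
No size-3 selection achieves below 5.

5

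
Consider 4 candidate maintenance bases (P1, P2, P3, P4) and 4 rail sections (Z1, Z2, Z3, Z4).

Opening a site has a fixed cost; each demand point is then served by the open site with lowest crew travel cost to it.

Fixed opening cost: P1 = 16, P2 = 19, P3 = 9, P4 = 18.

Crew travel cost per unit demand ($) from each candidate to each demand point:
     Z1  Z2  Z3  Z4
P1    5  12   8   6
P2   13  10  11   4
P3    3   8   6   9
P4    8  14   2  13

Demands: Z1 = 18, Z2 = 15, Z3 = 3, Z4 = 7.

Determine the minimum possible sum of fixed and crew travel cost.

248

Open {P2, P3}: assign each demand point to its cheapest open site.
  Z1→P3 18×3=54, Z2→P3 15×8=120, Z3→P3 3×6=18, Z4→P2 7×4=28
  crew travel cost 220, fixed 28 → total 248.
Compare {P2, P3, P4}: crew travel cost 208 + fixed 46 = 254.
Compare {P1, P3}: crew travel cost 234 + fixed 25 = 259.
Compare {P3}: crew travel cost 255 + fixed 9 = 264.
All other subsets cost ≥ 254. Minimum total cost: 248.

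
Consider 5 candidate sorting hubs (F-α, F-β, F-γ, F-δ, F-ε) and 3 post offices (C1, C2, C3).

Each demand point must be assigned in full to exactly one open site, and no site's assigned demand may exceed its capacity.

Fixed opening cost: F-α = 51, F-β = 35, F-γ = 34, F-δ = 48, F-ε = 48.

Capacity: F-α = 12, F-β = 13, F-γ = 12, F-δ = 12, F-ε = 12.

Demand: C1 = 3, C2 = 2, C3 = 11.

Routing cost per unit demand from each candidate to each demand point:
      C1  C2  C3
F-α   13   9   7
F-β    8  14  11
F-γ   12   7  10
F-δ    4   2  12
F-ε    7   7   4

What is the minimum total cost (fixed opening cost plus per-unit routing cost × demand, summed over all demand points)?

156

Open {F-δ, F-ε}; cheapest assignment that respects the capacities:
  F-δ (cap 12, load 5): C1, C2 — cost 3×4 + 2×2 = 16
  F-ε (cap 12, load 11): C3 — cost 11×4 = 44
  Shipping 60, fixed 96 → total 156.
  Any other capacity-feasible assignment to {F-δ, F-ε} ships for at least 60.
Compare {F-γ, F-ε}: its best feasible assignment gives total 176.
Compare {F-β, F-ε}: its best feasible assignment gives total 179.
Every other set of open sites that can feasibly serve all demand totals ≥ 176 even under its best assignment. Minimum: 156.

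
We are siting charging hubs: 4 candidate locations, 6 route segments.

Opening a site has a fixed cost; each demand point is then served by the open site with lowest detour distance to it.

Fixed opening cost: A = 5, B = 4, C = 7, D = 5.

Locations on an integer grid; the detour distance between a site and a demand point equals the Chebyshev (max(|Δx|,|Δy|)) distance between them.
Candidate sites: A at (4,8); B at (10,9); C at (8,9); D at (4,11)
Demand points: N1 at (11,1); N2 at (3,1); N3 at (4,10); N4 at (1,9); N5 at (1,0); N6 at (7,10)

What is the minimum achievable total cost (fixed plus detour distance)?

35

Open {A}: assign each demand point to its cheapest open site.
  N1→A 7, N2→A 7, N3→A 2, N4→A 3, N5→A 8, N6→A 3
  detour distance 30, fixed 5 → total 35.
Compare {A, B}: detour distance 30 + fixed 9 = 39.
Compare {A, D}: detour distance 29 + fixed 10 = 39.
Compare {A, C}: detour distance 28 + fixed 12 = 40.
All other subsets cost ≥ 39. Minimum total cost: 35.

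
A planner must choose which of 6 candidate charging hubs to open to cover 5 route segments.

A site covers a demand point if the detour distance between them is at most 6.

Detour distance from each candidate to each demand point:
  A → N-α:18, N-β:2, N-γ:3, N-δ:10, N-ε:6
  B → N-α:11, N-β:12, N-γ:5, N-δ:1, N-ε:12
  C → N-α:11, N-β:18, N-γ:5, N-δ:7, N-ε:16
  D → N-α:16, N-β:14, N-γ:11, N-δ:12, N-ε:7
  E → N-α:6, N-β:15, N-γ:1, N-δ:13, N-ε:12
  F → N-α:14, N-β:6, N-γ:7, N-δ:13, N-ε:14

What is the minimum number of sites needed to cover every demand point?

Coverage sets (demand points within 6 of each site):
  A: {N-β, N-γ, N-ε}
  B: {N-γ, N-δ}
  C: {N-γ}
  D: {}
  E: {N-α, N-γ}
  F: {N-β}
No 2 sites suffice: every size-2 union leaves at least one demand point uncovered.
But {A, B, E} covers everything, so the minimum is 3.

3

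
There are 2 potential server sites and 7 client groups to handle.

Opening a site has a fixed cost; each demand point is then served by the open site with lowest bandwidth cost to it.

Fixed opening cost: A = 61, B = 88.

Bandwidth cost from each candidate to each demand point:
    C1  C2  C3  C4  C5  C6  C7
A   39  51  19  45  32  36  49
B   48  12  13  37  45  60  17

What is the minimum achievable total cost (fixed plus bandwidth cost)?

Open {B}: assign each demand point to its cheapest open site.
  C1→B 48, C2→B 12, C3→B 13, C4→B 37, C5→B 45, C6→B 60, C7→B 17
  bandwidth cost 232, fixed 88 → total 320.
Compare {A}: bandwidth cost 271 + fixed 61 = 332.
Compare {A, B}: bandwidth cost 186 + fixed 149 = 335.

320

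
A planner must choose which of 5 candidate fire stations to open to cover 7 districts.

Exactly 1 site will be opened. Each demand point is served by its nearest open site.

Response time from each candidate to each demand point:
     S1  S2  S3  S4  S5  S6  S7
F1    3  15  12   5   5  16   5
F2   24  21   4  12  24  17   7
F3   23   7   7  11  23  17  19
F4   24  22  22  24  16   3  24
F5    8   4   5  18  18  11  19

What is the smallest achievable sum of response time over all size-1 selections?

Open {F1}.
  S1→F1 3, S2→F1 15, S3→F1 12, S4→F1 5, S5→F1 5, S6→F1 16, S7→F1 5  ⇒ total 61.
Compare {F5}: total 83.
Compare {F3}: total 107.
No size-1 selection does better; minimum is 61.

61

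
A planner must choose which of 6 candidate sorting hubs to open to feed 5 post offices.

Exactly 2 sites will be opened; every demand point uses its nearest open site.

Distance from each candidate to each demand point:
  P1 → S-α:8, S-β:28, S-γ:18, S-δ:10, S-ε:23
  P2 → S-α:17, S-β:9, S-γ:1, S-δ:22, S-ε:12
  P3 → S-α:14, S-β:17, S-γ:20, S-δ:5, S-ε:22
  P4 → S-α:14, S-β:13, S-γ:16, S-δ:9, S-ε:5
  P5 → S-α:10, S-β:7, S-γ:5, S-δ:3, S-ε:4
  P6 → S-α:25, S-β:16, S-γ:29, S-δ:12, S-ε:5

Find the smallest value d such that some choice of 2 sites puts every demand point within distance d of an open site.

8

Open {P1, P5}.
  Farthest demand point is S-α at distance 8 (to P1); all others are ≤ 8.
With {P2, P5} the worst case is 10.
With {P3, P5} the worst case is 10.
No size-2 selection achieves below 8.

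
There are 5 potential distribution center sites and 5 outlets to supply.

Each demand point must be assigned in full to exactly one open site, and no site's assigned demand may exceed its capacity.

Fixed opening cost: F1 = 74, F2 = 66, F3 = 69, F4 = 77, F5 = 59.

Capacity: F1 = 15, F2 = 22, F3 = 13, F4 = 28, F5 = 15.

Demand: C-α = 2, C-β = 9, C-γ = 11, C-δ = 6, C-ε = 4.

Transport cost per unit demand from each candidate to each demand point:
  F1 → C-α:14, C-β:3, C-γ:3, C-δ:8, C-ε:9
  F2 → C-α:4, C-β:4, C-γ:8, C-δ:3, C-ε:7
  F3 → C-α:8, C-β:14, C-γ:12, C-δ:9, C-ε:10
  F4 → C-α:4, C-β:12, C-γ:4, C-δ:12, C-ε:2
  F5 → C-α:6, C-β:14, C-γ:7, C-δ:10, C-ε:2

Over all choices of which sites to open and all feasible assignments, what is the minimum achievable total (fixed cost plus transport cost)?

257

Open {F2, F4}; cheapest assignment that respects the capacities:
  F2 (cap 22, load 17): C-α, C-β, C-δ — cost 2×4 + 9×4 + 6×3 = 62
  F4 (cap 28, load 15): C-γ, C-ε — cost 11×4 + 4×2 = 52
  Shipping 114, fixed 143 → total 257.
  Any other capacity-feasible assignment to {F2, F4} ships for at least 114.
Compare {F1, F2}: its best feasible assignment gives total 263.
Compare {F2, F5}: its best feasible assignment gives total 272.
Every other set of open sites that can feasibly serve all demand totals ≥ 263 even under its best assignment. Minimum: 257.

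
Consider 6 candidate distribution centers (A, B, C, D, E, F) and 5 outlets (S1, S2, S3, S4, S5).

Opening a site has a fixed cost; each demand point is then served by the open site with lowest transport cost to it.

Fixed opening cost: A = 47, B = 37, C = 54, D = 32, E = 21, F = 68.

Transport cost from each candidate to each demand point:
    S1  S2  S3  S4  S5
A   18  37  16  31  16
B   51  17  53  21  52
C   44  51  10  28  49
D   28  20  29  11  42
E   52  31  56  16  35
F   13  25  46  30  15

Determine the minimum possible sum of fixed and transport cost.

Open {A, D}: assign each demand point to its cheapest open site.
  S1→A 18, S2→D 20, S3→A 16, S4→D 11, S5→A 16
  transport cost 81, fixed 79 → total 160.
Compare {D}: transport cost 130 + fixed 32 = 162.
Compare {A}: transport cost 118 + fixed 47 = 165.
Compare {A, E}: transport cost 97 + fixed 68 = 165.
All other subsets cost ≥ 162. Minimum total cost: 160.

160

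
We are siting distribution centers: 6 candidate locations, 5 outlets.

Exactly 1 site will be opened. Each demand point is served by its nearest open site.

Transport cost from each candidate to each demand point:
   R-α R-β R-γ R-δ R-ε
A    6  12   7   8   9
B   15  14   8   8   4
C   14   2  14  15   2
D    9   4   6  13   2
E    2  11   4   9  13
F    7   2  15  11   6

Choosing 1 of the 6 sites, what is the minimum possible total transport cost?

34

Open {D}.
  R-α→D 9, R-β→D 4, R-γ→D 6, R-δ→D 13, R-ε→D 2  ⇒ total 34.
Compare {E}: total 39.
Compare {F}: total 41.
No size-1 selection does better; minimum is 34.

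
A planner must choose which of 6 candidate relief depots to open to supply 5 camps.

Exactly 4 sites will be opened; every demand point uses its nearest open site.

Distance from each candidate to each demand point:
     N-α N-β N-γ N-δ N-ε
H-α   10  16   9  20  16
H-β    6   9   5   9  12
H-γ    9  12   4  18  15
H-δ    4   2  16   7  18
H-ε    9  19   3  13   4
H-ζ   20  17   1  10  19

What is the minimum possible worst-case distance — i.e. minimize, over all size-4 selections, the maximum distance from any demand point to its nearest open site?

7

Open {H-α, H-β, H-δ, H-ε}.
  Farthest demand point is N-δ at distance 7 (to H-δ); all others are ≤ 7.
With {H-α, H-γ, H-δ, H-ε} the worst case is 7.
With {H-α, H-δ, H-ε, H-ζ} the worst case is 7.
No size-4 selection achieves below 7.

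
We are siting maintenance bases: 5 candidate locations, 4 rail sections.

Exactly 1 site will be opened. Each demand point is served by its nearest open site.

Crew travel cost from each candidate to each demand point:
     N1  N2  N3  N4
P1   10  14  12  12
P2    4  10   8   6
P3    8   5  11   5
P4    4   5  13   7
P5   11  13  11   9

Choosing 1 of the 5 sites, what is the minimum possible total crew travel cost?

28

Open {P2}.
  N1→P2 4, N2→P2 10, N3→P2 8, N4→P2 6  ⇒ total 28.
Compare {P3}: total 29.
Compare {P4}: total 29.
No size-1 selection does better; minimum is 28.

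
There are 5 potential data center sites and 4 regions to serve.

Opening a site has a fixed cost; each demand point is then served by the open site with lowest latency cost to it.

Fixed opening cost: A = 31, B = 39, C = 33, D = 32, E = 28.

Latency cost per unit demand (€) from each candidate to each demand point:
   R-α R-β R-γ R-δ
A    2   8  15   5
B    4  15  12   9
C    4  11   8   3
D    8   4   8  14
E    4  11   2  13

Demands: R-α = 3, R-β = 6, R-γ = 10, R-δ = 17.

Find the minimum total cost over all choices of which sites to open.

200

Open {C, D, E}: assign each demand point to its cheapest open site.
  R-α→C 3×4=12, R-β→D 6×4=24, R-γ→E 10×2=20, R-δ→C 17×3=51
  latency cost 107, fixed 93 → total 200.
Compare {C, E}: latency cost 149 + fixed 61 = 210.
Compare {A, C, E}: latency cost 125 + fixed 92 = 217.
Compare {A, E}: latency cost 159 + fixed 59 = 218.
All other subsets cost ≥ 210. Minimum total cost: 200.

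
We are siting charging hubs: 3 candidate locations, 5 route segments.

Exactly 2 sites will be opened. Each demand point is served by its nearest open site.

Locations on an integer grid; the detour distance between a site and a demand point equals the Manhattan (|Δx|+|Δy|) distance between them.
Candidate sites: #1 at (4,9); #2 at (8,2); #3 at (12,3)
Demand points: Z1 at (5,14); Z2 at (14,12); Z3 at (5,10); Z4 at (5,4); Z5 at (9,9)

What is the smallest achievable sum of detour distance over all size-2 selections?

Open {#1, #3}.
  Z1→#1 6, Z2→#3 11, Z3→#1 2, Z4→#1 6, Z5→#1 5  ⇒ total 30.
Compare {#1, #2}: total 31.
Compare {#2, #3}: total 50.

30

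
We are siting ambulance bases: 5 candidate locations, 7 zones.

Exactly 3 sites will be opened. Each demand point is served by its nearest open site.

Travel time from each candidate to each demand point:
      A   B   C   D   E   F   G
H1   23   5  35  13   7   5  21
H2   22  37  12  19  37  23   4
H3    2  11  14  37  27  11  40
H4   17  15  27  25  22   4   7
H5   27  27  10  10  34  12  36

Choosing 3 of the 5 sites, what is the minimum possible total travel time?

48

Open {H1, H2, H3}.
  A→H3 2, B→H1 5, C→H2 12, D→H1 13, E→H1 7, F→H1 5, G→H2 4  ⇒ total 48.
Compare {H1, H3, H4}: total 52.
Compare {H1, H3, H5}: total 60.
No size-3 selection does better; minimum is 48.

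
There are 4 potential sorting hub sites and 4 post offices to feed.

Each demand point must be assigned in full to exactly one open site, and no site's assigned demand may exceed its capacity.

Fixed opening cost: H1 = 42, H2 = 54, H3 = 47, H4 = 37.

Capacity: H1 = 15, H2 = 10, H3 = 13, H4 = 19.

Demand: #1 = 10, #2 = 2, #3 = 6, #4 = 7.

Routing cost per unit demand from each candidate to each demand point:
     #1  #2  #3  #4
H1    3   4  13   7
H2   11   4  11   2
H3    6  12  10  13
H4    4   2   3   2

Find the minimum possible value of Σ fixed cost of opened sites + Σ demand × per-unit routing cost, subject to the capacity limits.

145

Open {H1, H4}; cheapest assignment that respects the capacities:
  H1 (cap 15, load 10): #1 — cost 10×3 = 30
  H4 (cap 19, load 15): #2, #3, #4 — cost 2×2 + 6×3 + 7×2 = 36
  Shipping 66, fixed 79 → total 145.
  Any other capacity-feasible assignment to {H1, H4} ships for at least 66.
Compare {H2, H4}: its best feasible assignment gives total 167.
Compare {H3, H4}: its best feasible assignment gives total 180.
Every other set of open sites that can feasibly serve all demand totals ≥ 167 even under its best assignment. Minimum: 145.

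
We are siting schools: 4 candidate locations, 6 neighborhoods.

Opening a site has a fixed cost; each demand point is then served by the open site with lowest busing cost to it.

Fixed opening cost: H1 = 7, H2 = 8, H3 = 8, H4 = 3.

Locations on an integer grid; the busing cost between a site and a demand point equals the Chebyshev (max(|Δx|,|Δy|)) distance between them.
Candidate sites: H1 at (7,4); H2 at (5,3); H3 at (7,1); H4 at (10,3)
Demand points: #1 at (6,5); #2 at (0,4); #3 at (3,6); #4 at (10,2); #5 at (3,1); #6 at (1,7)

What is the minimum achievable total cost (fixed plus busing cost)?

Open {H2, H4}: assign each demand point to its cheapest open site.
  #1→H2 2, #2→H2 5, #3→H2 3, #4→H4 1, #5→H2 2, #6→H2 4
  busing cost 17, fixed 11 → total 28.
Compare {H2}: busing cost 21 + fixed 8 = 29.
Compare {H1}: busing cost 25 + fixed 7 = 32.
Compare {H1, H2}: busing cost 18 + fixed 15 = 33.
All other subsets cost ≥ 29. Minimum total cost: 28.

28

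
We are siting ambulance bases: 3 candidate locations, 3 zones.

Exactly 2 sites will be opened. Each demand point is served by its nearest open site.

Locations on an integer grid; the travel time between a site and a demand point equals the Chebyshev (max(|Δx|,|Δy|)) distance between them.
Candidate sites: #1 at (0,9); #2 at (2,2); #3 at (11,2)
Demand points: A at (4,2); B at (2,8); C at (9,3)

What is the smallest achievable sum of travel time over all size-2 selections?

10

Open {#2, #3}.
  A→#2 2, B→#2 6, C→#3 2  ⇒ total 10.
Compare {#1, #2}: total 11.
Compare {#1, #3}: total 11.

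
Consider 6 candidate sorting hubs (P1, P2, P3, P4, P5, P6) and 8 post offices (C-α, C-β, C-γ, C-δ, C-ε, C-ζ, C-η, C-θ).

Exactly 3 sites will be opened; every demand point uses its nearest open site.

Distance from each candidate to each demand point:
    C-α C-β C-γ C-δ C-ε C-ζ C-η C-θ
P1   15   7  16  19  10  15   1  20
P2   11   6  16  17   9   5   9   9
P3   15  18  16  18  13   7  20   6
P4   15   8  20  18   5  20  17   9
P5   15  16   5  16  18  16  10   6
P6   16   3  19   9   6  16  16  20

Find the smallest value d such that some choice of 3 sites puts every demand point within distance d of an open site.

Open {P2, P5, P6}.
  Farthest demand point is C-α at distance 11 (to P2); all others are ≤ 11.
With {P1, P5, P6} the worst case is 15.
With {P3, P5, P6} the worst case is 15.
No size-3 selection achieves below 11.

11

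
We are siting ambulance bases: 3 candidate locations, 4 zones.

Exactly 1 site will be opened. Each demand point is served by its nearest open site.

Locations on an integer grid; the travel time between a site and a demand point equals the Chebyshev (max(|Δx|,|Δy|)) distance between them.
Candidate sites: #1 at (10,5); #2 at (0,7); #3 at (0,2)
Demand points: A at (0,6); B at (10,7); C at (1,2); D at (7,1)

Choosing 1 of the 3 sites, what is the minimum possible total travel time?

Open {#3}.
  A→#3 4, B→#3 10, C→#3 1, D→#3 7  ⇒ total 22.
Compare {#2}: total 23.
Compare {#1}: total 25.

22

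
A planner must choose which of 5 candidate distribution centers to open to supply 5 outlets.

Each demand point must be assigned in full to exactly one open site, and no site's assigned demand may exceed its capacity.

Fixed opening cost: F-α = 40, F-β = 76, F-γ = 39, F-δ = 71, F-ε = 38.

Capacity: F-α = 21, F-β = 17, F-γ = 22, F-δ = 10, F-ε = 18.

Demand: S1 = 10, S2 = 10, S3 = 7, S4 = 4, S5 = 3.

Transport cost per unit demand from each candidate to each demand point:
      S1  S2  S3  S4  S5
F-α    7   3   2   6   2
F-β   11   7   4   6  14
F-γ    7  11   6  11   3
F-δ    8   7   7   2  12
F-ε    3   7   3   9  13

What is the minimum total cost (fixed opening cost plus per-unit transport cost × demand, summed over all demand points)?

Open {F-α, F-ε}; cheapest assignment that respects the capacities:
  F-α (cap 21, load 17): S2, S4, S5 — cost 10×3 + 4×6 + 3×2 = 60
  F-ε (cap 18, load 17): S1, S3 — cost 10×3 + 7×3 = 51
  Shipping 111, fixed 78 → total 189.
  Any other capacity-feasible assignment to {F-α, F-ε} ships for at least 111.
Compare {F-α, F-γ, F-ε}: its best feasible assignment gives total 224.
Compare {F-α, F-γ}: its best feasible assignment gives total 226.
Every other set of open sites that can feasibly serve all demand totals ≥ 224 even under its best assignment. Minimum: 189.

189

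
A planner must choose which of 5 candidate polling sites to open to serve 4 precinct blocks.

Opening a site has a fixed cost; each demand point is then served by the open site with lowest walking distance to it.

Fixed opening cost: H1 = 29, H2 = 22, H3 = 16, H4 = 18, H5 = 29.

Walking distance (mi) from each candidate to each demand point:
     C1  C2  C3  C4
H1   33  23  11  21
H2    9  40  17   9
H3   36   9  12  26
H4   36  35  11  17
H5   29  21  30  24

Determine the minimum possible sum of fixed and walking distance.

77

Open {H2, H3}: assign each demand point to its cheapest open site.
  C1→H2 9, C2→H3 9, C3→H3 12, C4→H2 9
  walking distance 39, fixed 38 → total 77.
Compare {H2, H3, H4}: walking distance 38 + fixed 56 = 94.
Compare {H2}: walking distance 75 + fixed 22 = 97.
Compare {H3}: walking distance 83 + fixed 16 = 99.
All other subsets cost ≥ 94. Minimum total cost: 77.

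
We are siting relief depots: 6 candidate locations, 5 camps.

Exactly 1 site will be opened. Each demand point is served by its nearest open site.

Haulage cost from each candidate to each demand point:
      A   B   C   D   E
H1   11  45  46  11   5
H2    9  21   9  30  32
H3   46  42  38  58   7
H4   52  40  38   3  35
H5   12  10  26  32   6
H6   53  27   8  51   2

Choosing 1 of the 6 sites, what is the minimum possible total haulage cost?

86

Open {H5}.
  A→H5 12, B→H5 10, C→H5 26, D→H5 32, E→H5 6  ⇒ total 86.
Compare {H2}: total 101.
Compare {H1}: total 118.
No size-1 selection does better; minimum is 86.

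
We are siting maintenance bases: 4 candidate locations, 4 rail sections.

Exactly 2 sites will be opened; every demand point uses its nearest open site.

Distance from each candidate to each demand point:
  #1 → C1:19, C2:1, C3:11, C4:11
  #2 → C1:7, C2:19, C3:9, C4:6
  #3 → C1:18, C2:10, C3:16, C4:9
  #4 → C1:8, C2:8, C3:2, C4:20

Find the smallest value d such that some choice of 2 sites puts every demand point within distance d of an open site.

Open {#2, #4}.
  Farthest demand point is C2 at distance 8 (to #4); all others are ≤ 8.
With {#1, #2} the worst case is 9.
With {#3, #4} the worst case is 9.
No size-2 selection achieves below 8.

8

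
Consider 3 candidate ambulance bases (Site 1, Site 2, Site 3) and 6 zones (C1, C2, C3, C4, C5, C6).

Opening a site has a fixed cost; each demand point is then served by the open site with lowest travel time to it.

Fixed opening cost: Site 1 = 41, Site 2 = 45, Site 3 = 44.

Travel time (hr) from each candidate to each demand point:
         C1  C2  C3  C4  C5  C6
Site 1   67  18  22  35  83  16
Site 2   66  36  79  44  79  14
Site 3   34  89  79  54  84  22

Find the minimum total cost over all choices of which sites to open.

282

Open {Site 1}: assign each demand point to its cheapest open site.
  C1→Site 1 67, C2→Site 1 18, C3→Site 1 22, C4→Site 1 35, C5→Site 1 83, C6→Site 1 16
  travel time 241, fixed 41 → total 282.
Compare {Site 1, Site 3}: travel time 208 + fixed 85 = 293.
Compare {Site 1, Site 2}: travel time 234 + fixed 86 = 320.
Compare {Site 1, Site 2, Site 3}: travel time 202 + fixed 130 = 332.
All other subsets cost ≥ 293. Minimum total cost: 282.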